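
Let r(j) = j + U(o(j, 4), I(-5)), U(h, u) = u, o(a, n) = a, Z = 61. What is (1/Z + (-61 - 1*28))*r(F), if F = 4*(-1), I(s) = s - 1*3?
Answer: 65136/61 ≈ 1067.8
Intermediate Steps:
I(s) = -3 + s (I(s) = s - 3 = -3 + s)
F = -4
r(j) = -8 + j (r(j) = j + (-3 - 5) = j - 8 = -8 + j)
(1/Z + (-61 - 1*28))*r(F) = (1/61 + (-61 - 1*28))*(-8 - 4) = (1/61 + (-61 - 28))*(-12) = (1/61 - 89)*(-12) = -5428/61*(-12) = 65136/61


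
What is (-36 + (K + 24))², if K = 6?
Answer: 36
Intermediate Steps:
(-36 + (K + 24))² = (-36 + (6 + 24))² = (-36 + 30)² = (-6)² = 36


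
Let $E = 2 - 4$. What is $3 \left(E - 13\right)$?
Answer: $-45$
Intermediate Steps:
$E = -2$
$3 \left(E - 13\right) = 3 \left(-2 - 13\right) = 3 \left(-15\right) = -45$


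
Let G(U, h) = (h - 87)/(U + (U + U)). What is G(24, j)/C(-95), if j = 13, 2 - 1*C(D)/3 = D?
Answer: -37/10476 ≈ -0.0035319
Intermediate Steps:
C(D) = 6 - 3*D
G(U, h) = (-87 + h)/(3*U) (G(U, h) = (-87 + h)/(U + 2*U) = (-87 + h)/((3*U)) = (-87 + h)*(1/(3*U)) = (-87 + h)/(3*U))
G(24, j)/C(-95) = ((⅓)*(-87 + 13)/24)/(6 - 3*(-95)) = ((⅓)*(1/24)*(-74))/(6 + 285) = -37/36/291 = -37/36*1/291 = -37/10476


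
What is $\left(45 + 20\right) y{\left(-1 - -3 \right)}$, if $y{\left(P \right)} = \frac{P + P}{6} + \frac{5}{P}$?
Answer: $\frac{1235}{6} \approx 205.83$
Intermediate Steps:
$y{\left(P \right)} = \frac{5}{P} + \frac{P}{3}$ ($y{\left(P \right)} = 2 P \frac{1}{6} + \frac{5}{P} = \frac{P}{3} + \frac{5}{P} = \frac{5}{P} + \frac{P}{3}$)
$\left(45 + 20\right) y{\left(-1 - -3 \right)} = \left(45 + 20\right) \left(\frac{5}{-1 - -3} + \frac{-1 - -3}{3}\right) = 65 \left(\frac{5}{-1 + 3} + \frac{-1 + 3}{3}\right) = 65 \left(\frac{5}{2} + \frac{1}{3} \cdot 2\right) = 65 \left(5 \cdot \frac{1}{2} + \frac{2}{3}\right) = 65 \left(\frac{5}{2} + \frac{2}{3}\right) = 65 \cdot \frac{19}{6} = \frac{1235}{6}$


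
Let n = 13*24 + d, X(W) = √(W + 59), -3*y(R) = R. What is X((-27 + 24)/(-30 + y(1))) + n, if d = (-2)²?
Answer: 316 + √489398/91 ≈ 323.69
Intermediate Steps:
y(R) = -R/3
d = 4
X(W) = √(59 + W)
n = 316 (n = 13*24 + 4 = 312 + 4 = 316)
X((-27 + 24)/(-30 + y(1))) + n = √(59 + (-27 + 24)/(-30 - ⅓*1)) + 316 = √(59 - 3/(-30 - ⅓)) + 316 = √(59 - 3/(-91/3)) + 316 = √(59 - 3*(-3/91)) + 316 = √(59 + 9/91) + 316 = √(5378/91) + 316 = √489398/91 + 316 = 316 + √489398/91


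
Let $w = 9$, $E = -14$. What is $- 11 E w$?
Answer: $1386$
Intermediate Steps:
$- 11 E w = \left(-11\right) \left(-14\right) 9 = 154 \cdot 9 = 1386$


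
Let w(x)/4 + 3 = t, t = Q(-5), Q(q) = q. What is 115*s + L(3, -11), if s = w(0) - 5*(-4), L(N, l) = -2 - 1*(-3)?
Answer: -1379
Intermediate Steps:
t = -5
L(N, l) = 1 (L(N, l) = -2 + 3 = 1)
w(x) = -32 (w(x) = -12 + 4*(-5) = -12 - 20 = -32)
s = -12 (s = -32 - 5*(-4) = -32 + 20 = -12)
115*s + L(3, -11) = 115*(-12) + 1 = -1380 + 1 = -1379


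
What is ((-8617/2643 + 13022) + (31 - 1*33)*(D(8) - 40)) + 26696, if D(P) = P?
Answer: 105135209/2643 ≈ 39779.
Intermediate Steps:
((-8617/2643 + 13022) + (31 - 1*33)*(D(8) - 40)) + 26696 = ((-8617/2643 + 13022) + (31 - 1*33)*(8 - 40)) + 26696 = ((-8617*1/2643 + 13022) + (31 - 33)*(-32)) + 26696 = ((-8617/2643 + 13022) - 2*(-32)) + 26696 = (34408529/2643 + 64) + 26696 = 34577681/2643 + 26696 = 105135209/2643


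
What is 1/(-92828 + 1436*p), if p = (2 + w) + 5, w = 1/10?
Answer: -5/413162 ≈ -1.2102e-5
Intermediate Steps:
w = ⅒ ≈ 0.10000
p = 71/10 (p = (2 + ⅒) + 5 = 21/10 + 5 = 71/10 ≈ 7.1000)
1/(-92828 + 1436*p) = 1/(-92828 + 1436*(71/10)) = 1/(-92828 + 50978/5) = 1/(-413162/5) = -5/413162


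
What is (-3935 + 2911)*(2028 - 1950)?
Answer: -79872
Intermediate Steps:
(-3935 + 2911)*(2028 - 1950) = -1024*78 = -79872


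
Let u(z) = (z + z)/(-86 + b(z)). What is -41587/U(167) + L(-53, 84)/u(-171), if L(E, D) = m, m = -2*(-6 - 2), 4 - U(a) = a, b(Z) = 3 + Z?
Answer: 7442593/27873 ≈ 267.02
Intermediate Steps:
U(a) = 4 - a
u(z) = 2*z/(-83 + z) (u(z) = (z + z)/(-86 + (3 + z)) = (2*z)/(-83 + z) = 2*z/(-83 + z))
m = 16 (m = -2*(-8) = 16)
L(E, D) = 16
-41587/U(167) + L(-53, 84)/u(-171) = -41587/(4 - 1*167) + 16/((2*(-171)/(-83 - 171))) = -41587/(4 - 167) + 16/((2*(-171)/(-254))) = -41587/(-163) + 16/((2*(-171)*(-1/254))) = -41587*(-1/163) + 16/(171/127) = 41587/163 + 16*(127/171) = 41587/163 + 2032/171 = 7442593/27873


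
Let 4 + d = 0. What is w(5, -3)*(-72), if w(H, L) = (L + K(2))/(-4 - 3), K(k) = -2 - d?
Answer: -72/7 ≈ -10.286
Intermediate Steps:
d = -4 (d = -4 + 0 = -4)
K(k) = 2 (K(k) = -2 - 1*(-4) = -2 + 4 = 2)
w(H, L) = -2/7 - L/7 (w(H, L) = (L + 2)/(-4 - 3) = (2 + L)/(-7) = (2 + L)*(-1/7) = -2/7 - L/7)
w(5, -3)*(-72) = (-2/7 - 1/7*(-3))*(-72) = (-2/7 + 3/7)*(-72) = (1/7)*(-72) = -72/7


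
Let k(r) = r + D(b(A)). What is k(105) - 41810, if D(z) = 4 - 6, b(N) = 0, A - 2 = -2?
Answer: -41707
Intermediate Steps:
A = 0 (A = 2 - 2 = 0)
D(z) = -2
k(r) = -2 + r (k(r) = r - 2 = -2 + r)
k(105) - 41810 = (-2 + 105) - 41810 = 103 - 41810 = -41707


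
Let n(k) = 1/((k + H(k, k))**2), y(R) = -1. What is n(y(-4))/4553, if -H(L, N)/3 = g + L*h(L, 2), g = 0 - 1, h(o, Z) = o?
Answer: 1/4553 ≈ 0.00021964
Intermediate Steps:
g = -1
H(L, N) = 3 - 3*L**2 (H(L, N) = -3*(-1 + L*L) = -3*(-1 + L**2) = 3 - 3*L**2)
n(k) = (3 + k - 3*k**2)**(-2) (n(k) = 1/((k + (3 - 3*k**2))**2) = 1/((3 + k - 3*k**2)**2) = (3 + k - 3*k**2)**(-2))
n(y(-4))/4553 = 1/((3 - 1 - 3*(-1)**2)**2*4553) = (1/4553)/(3 - 1 - 3*1)**2 = (1/4553)/(3 - 1 - 3)**2 = (1/4553)/(-1)**2 = 1*(1/4553) = 1/4553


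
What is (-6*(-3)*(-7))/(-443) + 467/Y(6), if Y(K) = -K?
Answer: -206125/2658 ≈ -77.549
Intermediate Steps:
(-6*(-3)*(-7))/(-443) + 467/Y(6) = (-6*(-3)*(-7))/(-443) + 467/((-1*6)) = (18*(-7))*(-1/443) + 467/(-6) = -126*(-1/443) + 467*(-1/6) = 126/443 - 467/6 = -206125/2658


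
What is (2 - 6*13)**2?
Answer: 5776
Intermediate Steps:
(2 - 6*13)**2 = (2 - 78)**2 = (-76)**2 = 5776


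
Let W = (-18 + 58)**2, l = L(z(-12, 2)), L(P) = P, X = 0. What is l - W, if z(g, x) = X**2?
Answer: -1600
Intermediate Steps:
z(g, x) = 0 (z(g, x) = 0**2 = 0)
l = 0
W = 1600 (W = 40**2 = 1600)
l - W = 0 - 1*1600 = 0 - 1600 = -1600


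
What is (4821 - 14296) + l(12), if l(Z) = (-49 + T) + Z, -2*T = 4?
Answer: -9514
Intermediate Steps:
T = -2 (T = -½*4 = -2)
l(Z) = -51 + Z (l(Z) = (-49 - 2) + Z = -51 + Z)
(4821 - 14296) + l(12) = (4821 - 14296) + (-51 + 12) = -9475 - 39 = -9514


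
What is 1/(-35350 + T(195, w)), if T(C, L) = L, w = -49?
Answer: -1/35399 ≈ -2.8249e-5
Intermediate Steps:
1/(-35350 + T(195, w)) = 1/(-35350 - 49) = 1/(-35399) = -1/35399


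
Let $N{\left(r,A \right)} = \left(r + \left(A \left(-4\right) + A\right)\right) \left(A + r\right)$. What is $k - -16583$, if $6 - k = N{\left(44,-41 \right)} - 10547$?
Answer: $26635$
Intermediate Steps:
$N{\left(r,A \right)} = \left(A + r\right) \left(r - 3 A\right)$ ($N{\left(r,A \right)} = \left(r + \left(- 4 A + A\right)\right) \left(A + r\right) = \left(r - 3 A\right) \left(A + r\right) = \left(A + r\right) \left(r - 3 A\right)$)
$k = 10052$ ($k = 6 - \left(\left(44^{2} - 3 \left(-41\right)^{2} - \left(-82\right) 44\right) - 10547\right) = 6 - \left(\left(1936 - 5043 + 3608\right) - 10547\right) = 6 - \left(501 - 10547\right) = 6 - -10046 = 6 + 10046 = 10052$)
$k - -16583 = 10052 - -16583 = 10052 + 16583 = 26635$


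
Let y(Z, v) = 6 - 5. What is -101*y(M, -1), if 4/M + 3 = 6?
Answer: -101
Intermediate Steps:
M = 4/3 (M = 4/(-3 + 6) = 4/3 ≈ 1.3333)
y(Z, v) = 1
-101*y(M, -1) = -101*1 = -101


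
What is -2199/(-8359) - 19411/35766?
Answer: -83607115/298967994 ≈ -0.27965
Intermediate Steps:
-2199/(-8359) - 19411/35766 = -2199*(-1/8359) - 19411*1/35766 = 2199/8359 - 19411/35766 = -83607115/298967994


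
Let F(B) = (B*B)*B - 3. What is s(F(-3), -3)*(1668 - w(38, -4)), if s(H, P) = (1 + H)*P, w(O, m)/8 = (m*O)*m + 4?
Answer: -280836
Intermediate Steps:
w(O, m) = 32 + 8*O*m² (w(O, m) = 8*((m*O)*m + 4) = 8*((O*m)*m + 4) = 8*(O*m² + 4) = 8*(4 + O*m²) = 32 + 8*O*m²)
F(B) = -3 + B³ (F(B) = B²*B - 3 = B³ - 3 = -3 + B³)
s(H, P) = P*(1 + H)
s(F(-3), -3)*(1668 - w(38, -4)) = (-3*(1 + (-3 + (-3)³)))*(1668 - (32 + 8*38*(-4)²)) = (-3*(1 + (-3 - 27)))*(1668 - (32 + 8*38*16)) = (-3*(1 - 30))*(1668 - (32 + 4864)) = (-3*(-29))*(1668 - 1*4896) = 87*(1668 - 4896) = 87*(-3228) = -280836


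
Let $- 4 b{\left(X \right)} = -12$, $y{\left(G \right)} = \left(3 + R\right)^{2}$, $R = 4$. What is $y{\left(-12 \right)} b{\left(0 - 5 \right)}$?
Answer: $147$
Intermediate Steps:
$y{\left(G \right)} = 49$ ($y{\left(G \right)} = \left(3 + 4\right)^{2} = 7^{2} = 49$)
$b{\left(X \right)} = 3$ ($b{\left(X \right)} = \left(- \frac{1}{4}\right) \left(-12\right) = 3$)
$y{\left(-12 \right)} b{\left(0 - 5 \right)} = 49 \cdot 3 = 147$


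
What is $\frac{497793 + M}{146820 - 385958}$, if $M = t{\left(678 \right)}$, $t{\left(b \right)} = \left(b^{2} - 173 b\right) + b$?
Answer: $- \frac{840861}{239138} \approx -3.5162$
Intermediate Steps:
$t{\left(b \right)} = b^{2} - 172 b$
$M = 343068$ ($M = 678 \left(-172 + 678\right) = 678 \cdot 506 = 343068$)
$\frac{497793 + M}{146820 - 385958} = \frac{497793 + 343068}{146820 - 385958} = \frac{840861}{-239138} = 840861 \left(- \frac{1}{239138}\right) = - \frac{840861}{239138}$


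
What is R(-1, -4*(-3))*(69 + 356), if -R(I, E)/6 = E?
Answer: -30600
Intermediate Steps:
R(I, E) = -6*E
R(-1, -4*(-3))*(69 + 356) = (-(-24)*(-3))*(69 + 356) = -6*12*425 = -72*425 = -30600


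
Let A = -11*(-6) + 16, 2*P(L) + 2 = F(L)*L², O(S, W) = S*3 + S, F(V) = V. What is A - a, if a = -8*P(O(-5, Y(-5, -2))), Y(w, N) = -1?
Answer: -31926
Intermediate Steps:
O(S, W) = 4*S (O(S, W) = 3*S + S = 4*S)
P(L) = -1 + L³/2 (P(L) = -1 + (L*L²)/2 = -1 + L³/2)
A = 82 (A = 66 + 16 = 82)
a = 32008 (a = -8*(-1 + (4*(-5))³/2) = -8*(-1 + (½)*(-20)³) = -8*(-1 + (½)*(-8000)) = -8*(-1 - 4000) = -8*(-4001) = 32008)
A - a = 82 - 1*32008 = 82 - 32008 = -31926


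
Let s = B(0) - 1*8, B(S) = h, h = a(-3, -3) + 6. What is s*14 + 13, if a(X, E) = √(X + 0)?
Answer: -15 + 14*I*√3 ≈ -15.0 + 24.249*I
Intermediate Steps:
a(X, E) = √X
h = 6 + I*√3 (h = √(-3) + 6 = I*√3 + 6 = 6 + I*√3 ≈ 6.0 + 1.732*I)
B(S) = 6 + I*√3
s = -2 + I*√3 (s = (6 + I*√3) - 1*8 = (6 + I*√3) - 8 = -2 + I*√3 ≈ -2.0 + 1.732*I)
s*14 + 13 = (-2 + I*√3)*14 + 13 = (-28 + 14*I*√3) + 13 = -15 + 14*I*√3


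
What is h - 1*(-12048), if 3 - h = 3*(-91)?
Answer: 12324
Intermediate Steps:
h = 276 (h = 3 - 3*(-91) = 3 - 1*(-273) = 3 + 273 = 276)
h - 1*(-12048) = 276 - 1*(-12048) = 276 + 12048 = 12324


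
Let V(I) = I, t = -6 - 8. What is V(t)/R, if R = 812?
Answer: -1/58 ≈ -0.017241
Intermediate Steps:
t = -14
V(t)/R = -14/812 = -14*1/812 = -1/58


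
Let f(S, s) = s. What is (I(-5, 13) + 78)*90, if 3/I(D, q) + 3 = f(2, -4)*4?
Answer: 133110/19 ≈ 7005.8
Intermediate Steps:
I(D, q) = -3/19 (I(D, q) = 3/(-3 - 4*4) = 3/(-3 - 16) = 3/(-19) = 3*(-1/19) = -3/19)
(I(-5, 13) + 78)*90 = (-3/19 + 78)*90 = (1479/19)*90 = 133110/19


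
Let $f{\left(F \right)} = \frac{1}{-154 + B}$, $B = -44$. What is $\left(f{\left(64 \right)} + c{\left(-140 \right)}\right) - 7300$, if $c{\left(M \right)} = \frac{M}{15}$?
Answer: $- \frac{1447249}{198} \approx -7309.3$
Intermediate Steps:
$c{\left(M \right)} = \frac{M}{15}$ ($c{\left(M \right)} = M \frac{1}{15} = \frac{M}{15}$)
$f{\left(F \right)} = - \frac{1}{198}$ ($f{\left(F \right)} = \frac{1}{-154 - 44} = \frac{1}{-198} = - \frac{1}{198}$)
$\left(f{\left(64 \right)} + c{\left(-140 \right)}\right) - 7300 = \left(- \frac{1}{198} + \frac{1}{15} \left(-140\right)\right) - 7300 = \left(- \frac{1}{198} - \frac{28}{3}\right) - 7300 = - \frac{1849}{198} - 7300 = - \frac{1447249}{198}$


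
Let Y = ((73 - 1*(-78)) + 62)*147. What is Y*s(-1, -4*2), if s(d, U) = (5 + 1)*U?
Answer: -1502928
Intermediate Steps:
s(d, U) = 6*U
Y = 31311 (Y = ((73 + 78) + 62)*147 = (151 + 62)*147 = 213*147 = 31311)
Y*s(-1, -4*2) = 31311*(6*(-4*2)) = 31311*(6*(-8)) = 31311*(-48) = -1502928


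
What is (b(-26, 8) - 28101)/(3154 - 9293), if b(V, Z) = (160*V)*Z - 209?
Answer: 61590/6139 ≈ 10.033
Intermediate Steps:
b(V, Z) = -209 + 160*V*Z (b(V, Z) = 160*V*Z - 209 = -209 + 160*V*Z)
(b(-26, 8) - 28101)/(3154 - 9293) = ((-209 + 160*(-26)*8) - 28101)/(3154 - 9293) = ((-209 - 33280) - 28101)/(-6139) = (-33489 - 28101)*(-1/6139) = -61590*(-1/6139) = 61590/6139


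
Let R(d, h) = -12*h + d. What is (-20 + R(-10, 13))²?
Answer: 34596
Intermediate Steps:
R(d, h) = d - 12*h
(-20 + R(-10, 13))² = (-20 + (-10 - 12*13))² = (-20 + (-10 - 156))² = (-20 - 166)² = (-186)² = 34596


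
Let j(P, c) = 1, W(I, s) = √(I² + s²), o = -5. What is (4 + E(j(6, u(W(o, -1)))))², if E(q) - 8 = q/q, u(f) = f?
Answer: 169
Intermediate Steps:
E(q) = 9 (E(q) = 8 + q/q = 8 + 1 = 9)
(4 + E(j(6, u(W(o, -1)))))² = (4 + 9)² = 13² = 169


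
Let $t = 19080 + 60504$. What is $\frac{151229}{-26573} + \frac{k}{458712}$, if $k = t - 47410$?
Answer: $- \frac{34257798673}{6094676988} \approx -5.6209$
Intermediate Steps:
$t = 79584$
$k = 32174$ ($k = 79584 - 47410 = 32174$)
$\frac{151229}{-26573} + \frac{k}{458712} = \frac{151229}{-26573} + \frac{32174}{458712} = 151229 \left(- \frac{1}{26573}\right) + 32174 \cdot \frac{1}{458712} = - \frac{151229}{26573} + \frac{16087}{229356} = - \frac{34257798673}{6094676988}$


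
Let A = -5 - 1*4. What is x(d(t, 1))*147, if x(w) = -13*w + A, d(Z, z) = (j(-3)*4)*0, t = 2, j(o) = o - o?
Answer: -1323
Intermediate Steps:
A = -9 (A = -5 - 4 = -9)
j(o) = 0
d(Z, z) = 0 (d(Z, z) = (0*4)*0 = 0*0 = 0)
x(w) = -9 - 13*w (x(w) = -13*w - 9 = -9 - 13*w)
x(d(t, 1))*147 = (-9 - 13*0)*147 = (-9 + 0)*147 = -9*147 = -1323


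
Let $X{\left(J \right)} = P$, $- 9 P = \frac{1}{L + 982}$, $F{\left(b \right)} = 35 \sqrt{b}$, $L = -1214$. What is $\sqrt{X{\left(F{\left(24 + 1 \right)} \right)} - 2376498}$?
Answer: $\frac{i \sqrt{287803413734}}{348} \approx 1541.6 i$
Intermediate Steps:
$P = \frac{1}{2088}$ ($P = - \frac{1}{9 \left(-1214 + 982\right)} = - \frac{1}{9 \left(-232\right)} = \left(- \frac{1}{9}\right) \left(- \frac{1}{232}\right) = \frac{1}{2088} \approx 0.00047893$)
$X{\left(J \right)} = \frac{1}{2088}$
$\sqrt{X{\left(F{\left(24 + 1 \right)} \right)} - 2376498} = \sqrt{\frac{1}{2088} - 2376498} = \sqrt{- \frac{4962127823}{2088}} = \frac{i \sqrt{287803413734}}{348}$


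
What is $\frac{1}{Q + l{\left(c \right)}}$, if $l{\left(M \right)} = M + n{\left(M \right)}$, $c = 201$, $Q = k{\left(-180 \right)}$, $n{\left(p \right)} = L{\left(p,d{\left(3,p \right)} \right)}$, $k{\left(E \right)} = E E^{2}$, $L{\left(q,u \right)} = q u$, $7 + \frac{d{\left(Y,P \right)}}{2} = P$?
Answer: $- \frac{1}{5753811} \approx -1.738 \cdot 10^{-7}$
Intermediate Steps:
$d{\left(Y,P \right)} = -14 + 2 P$
$k{\left(E \right)} = E^{3}$
$n{\left(p \right)} = p \left(-14 + 2 p\right)$
$Q = -5832000$ ($Q = \left(-180\right)^{3} = -5832000$)
$l{\left(M \right)} = M + 2 M \left(-7 + M\right)$
$\frac{1}{Q + l{\left(c \right)}} = \frac{1}{-5832000 + 201 \left(-13 + 2 \cdot 201\right)} = \frac{1}{-5832000 + 201 \left(-13 + 402\right)} = \frac{1}{-5832000 + 201 \cdot 389} = \frac{1}{-5832000 + 78189} = \frac{1}{-5753811} = - \frac{1}{5753811}$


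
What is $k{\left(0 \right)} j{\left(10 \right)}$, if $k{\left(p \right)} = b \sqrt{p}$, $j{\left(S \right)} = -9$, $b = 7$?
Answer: $0$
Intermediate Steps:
$k{\left(p \right)} = 7 \sqrt{p}$
$k{\left(0 \right)} j{\left(10 \right)} = 7 \sqrt{0} \left(-9\right) = 7 \cdot 0 \left(-9\right) = 0 \left(-9\right) = 0$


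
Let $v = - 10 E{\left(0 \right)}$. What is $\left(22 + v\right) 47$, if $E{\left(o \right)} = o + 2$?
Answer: $94$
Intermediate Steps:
$E{\left(o \right)} = 2 + o$
$v = -20$ ($v = - 10 \left(2 + 0\right) = \left(-10\right) 2 = -20$)
$\left(22 + v\right) 47 = \left(22 - 20\right) 47 = 2 \cdot 47 = 94$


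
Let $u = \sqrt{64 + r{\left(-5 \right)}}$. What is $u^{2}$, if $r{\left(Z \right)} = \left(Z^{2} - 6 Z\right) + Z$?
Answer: $114$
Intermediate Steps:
$r{\left(Z \right)} = Z^{2} - 5 Z$
$u = \sqrt{114}$ ($u = \sqrt{64 - 5 \left(-5 - 5\right)} = \sqrt{64 - -50} = \sqrt{64 + 50} = \sqrt{114} \approx 10.677$)
$u^{2} = \left(\sqrt{114}\right)^{2} = 114$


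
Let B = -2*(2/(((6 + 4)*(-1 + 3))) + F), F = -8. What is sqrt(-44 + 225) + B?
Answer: 79/5 + sqrt(181) ≈ 29.254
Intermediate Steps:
B = 79/5 (B = -2*(2/(((6 + 4)*(-1 + 3))) - 8) = -2*(2/((10*2)) - 8) = -2*(2/20 - 8) = -2*(2*(1/20) - 8) = -2*(1/10 - 8) = -2*(-79/10) = 79/5 ≈ 15.800)
sqrt(-44 + 225) + B = sqrt(-44 + 225) + 79/5 = sqrt(181) + 79/5 = 79/5 + sqrt(181)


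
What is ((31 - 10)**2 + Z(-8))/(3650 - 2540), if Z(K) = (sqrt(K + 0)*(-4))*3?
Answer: 147/370 - 4*I*sqrt(2)/185 ≈ 0.3973 - 0.030578*I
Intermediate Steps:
Z(K) = -12*sqrt(K) (Z(K) = (sqrt(K)*(-4))*3 = -4*sqrt(K)*3 = -12*sqrt(K))
((31 - 10)**2 + Z(-8))/(3650 - 2540) = ((31 - 10)**2 - 24*I*sqrt(2))/(3650 - 2540) = (21**2 - 24*I*sqrt(2))/1110 = (441 - 24*I*sqrt(2))*(1/1110) = 147/370 - 4*I*sqrt(2)/185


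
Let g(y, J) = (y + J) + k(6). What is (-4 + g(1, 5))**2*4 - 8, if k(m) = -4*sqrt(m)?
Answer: 392 - 64*sqrt(6) ≈ 235.23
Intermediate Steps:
g(y, J) = J + y - 4*sqrt(6) (g(y, J) = (y + J) - 4*sqrt(6) = (J + y) - 4*sqrt(6) = J + y - 4*sqrt(6))
(-4 + g(1, 5))**2*4 - 8 = (-4 + (5 + 1 - 4*sqrt(6)))**2*4 - 8 = (-4 + (6 - 4*sqrt(6)))**2*4 - 8 = (2 - 4*sqrt(6))**2*4 - 8 = 4*(2 - 4*sqrt(6))**2 - 8 = -8 + 4*(2 - 4*sqrt(6))**2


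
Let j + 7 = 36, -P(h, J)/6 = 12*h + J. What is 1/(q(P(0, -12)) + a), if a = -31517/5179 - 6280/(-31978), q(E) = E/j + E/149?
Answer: -357809180951/1045938006917 ≈ -0.34209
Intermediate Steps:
P(h, J) = -72*h - 6*J (P(h, J) = -6*(12*h + J) = -6*(J + 12*h) = -72*h - 6*J)
j = 29 (j = -7 + 36 = 29)
q(E) = 178*E/4321 (q(E) = E/29 + E/149 = 178*E/4321)
a = -487663253/82807031 (a = -31517*1/5179 - 6280*(-1/31978) = -31517/5179 + 3140/15989 = -487663253/82807031 ≈ -5.8892)
1/(q(P(0, -12)) + a) = 1/(178*(-72*0 - 6*(-12))/4321 - 487663253/82807031) = 1/(178*(0 + 72)/4321 - 487663253/82807031) = 1/((178/4321)*72 - 487663253/82807031) = 1/(12816/4321 - 487663253/82807031) = 1/(-1045938006917/357809180951) = -357809180951/1045938006917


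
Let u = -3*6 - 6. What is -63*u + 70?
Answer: 1582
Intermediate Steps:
u = -24 (u = -18 - 6 = -24)
-63*u + 70 = -63*(-24) + 70 = 1512 + 70 = 1582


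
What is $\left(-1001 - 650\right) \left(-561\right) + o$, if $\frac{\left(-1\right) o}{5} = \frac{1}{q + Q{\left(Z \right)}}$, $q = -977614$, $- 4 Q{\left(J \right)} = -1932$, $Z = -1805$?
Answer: $\frac{905029480646}{977131} \approx 9.2621 \cdot 10^{5}$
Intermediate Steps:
$Q{\left(J \right)} = 483$ ($Q{\left(J \right)} = \left(- \frac{1}{4}\right) \left(-1932\right) = 483$)
$o = \frac{5}{977131}$ ($o = - \frac{5}{-977614 + 483} = - \frac{5}{-977131} = \left(-5\right) \left(- \frac{1}{977131}\right) = \frac{5}{977131} \approx 5.117 \cdot 10^{-6}$)
$\left(-1001 - 650\right) \left(-561\right) + o = \left(-1001 - 650\right) \left(-561\right) + \frac{5}{977131} = \left(-1651\right) \left(-561\right) + \frac{5}{977131} = 926211 + \frac{5}{977131} = \frac{905029480646}{977131}$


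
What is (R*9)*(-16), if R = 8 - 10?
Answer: 288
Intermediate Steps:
R = -2
(R*9)*(-16) = -2*9*(-16) = -18*(-16) = 288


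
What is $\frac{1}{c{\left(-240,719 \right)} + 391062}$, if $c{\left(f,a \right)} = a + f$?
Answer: $\frac{1}{391541} \approx 2.554 \cdot 10^{-6}$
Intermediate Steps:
$\frac{1}{c{\left(-240,719 \right)} + 391062} = \frac{1}{\left(719 - 240\right) + 391062} = \frac{1}{479 + 391062} = \frac{1}{391541}$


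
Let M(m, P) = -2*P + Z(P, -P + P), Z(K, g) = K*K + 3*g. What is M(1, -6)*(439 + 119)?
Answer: 26784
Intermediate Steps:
Z(K, g) = K² + 3*g
M(m, P) = P² - 2*P (M(m, P) = -2*P + (P² + 3*(-P + P)) = -2*P + (P² + 3*0) = -2*P + (P² + 0) = -2*P + P² = P² - 2*P)
M(1, -6)*(439 + 119) = (-6*(-2 - 6))*(439 + 119) = -6*(-8)*558 = 48*558 = 26784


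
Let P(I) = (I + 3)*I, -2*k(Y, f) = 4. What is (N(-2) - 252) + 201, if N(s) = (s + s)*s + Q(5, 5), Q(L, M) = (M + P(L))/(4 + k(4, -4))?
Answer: -41/2 ≈ -20.500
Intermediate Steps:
k(Y, f) = -2 (k(Y, f) = -1/2*4 = -2)
P(I) = I*(3 + I) (P(I) = (3 + I)*I = I*(3 + I))
Q(L, M) = M/2 + L*(3 + L)/2 (Q(L, M) = (M + L*(3 + L))/(4 - 2) = (M + L*(3 + L))/2 = (M + L*(3 + L))*(1/2) = M/2 + L*(3 + L)/2)
N(s) = 45/2 + 2*s**2 (N(s) = (s + s)*s + ((1/2)*5 + (1/2)*5*(3 + 5)) = (2*s)*s + (5/2 + (1/2)*5*8) = 2*s**2 + (5/2 + 20) = 2*s**2 + 45/2 = 45/2 + 2*s**2)
(N(-2) - 252) + 201 = ((45/2 + 2*(-2)**2) - 252) + 201 = ((45/2 + 2*4) - 252) + 201 = ((45/2 + 8) - 252) + 201 = (61/2 - 252) + 201 = -443/2 + 201 = -41/2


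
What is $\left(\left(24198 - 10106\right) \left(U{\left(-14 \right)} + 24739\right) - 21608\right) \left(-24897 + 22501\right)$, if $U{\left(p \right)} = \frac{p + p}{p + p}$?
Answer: $-835280274912$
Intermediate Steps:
$U{\left(p \right)} = 1$ ($U{\left(p \right)} = \frac{2 p}{2 p} = 2 p \frac{1}{2 p} = 1$)
$\left(\left(24198 - 10106\right) \left(U{\left(-14 \right)} + 24739\right) - 21608\right) \left(-24897 + 22501\right) = \left(\left(24198 - 10106\right) \left(1 + 24739\right) - 21608\right) \left(-24897 + 22501\right) = \left(14092 \cdot 24740 - 21608\right) \left(-2396\right) = \left(348636080 - 21608\right) \left(-2396\right) = 348614472 \left(-2396\right) = -835280274912$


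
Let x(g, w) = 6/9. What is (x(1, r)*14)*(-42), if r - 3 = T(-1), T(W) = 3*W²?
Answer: -392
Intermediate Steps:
r = 6 (r = 3 + 3*(-1)² = 3 + 3*1 = 3 + 3 = 6)
x(g, w) = ⅔ (x(g, w) = 6*(⅑) = ⅔)
(x(1, r)*14)*(-42) = ((⅔)*14)*(-42) = (28/3)*(-42) = -392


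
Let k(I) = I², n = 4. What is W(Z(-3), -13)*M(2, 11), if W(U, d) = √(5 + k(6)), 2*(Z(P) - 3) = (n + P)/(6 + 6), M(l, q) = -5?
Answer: -5*√41 ≈ -32.016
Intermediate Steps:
Z(P) = 19/6 + P/24 (Z(P) = 3 + ((4 + P)/(6 + 6))/2 = 3 + ((4 + P)/12)/2 = 3 + ((4 + P)*(1/12))/2 = 3 + (⅓ + P/12)/2 = 3 + (⅙ + P/24) = 19/6 + P/24)
W(U, d) = √41 (W(U, d) = √(5 + 6²) = √(5 + 36) = √41)
W(Z(-3), -13)*M(2, 11) = √41*(-5) = -5*√41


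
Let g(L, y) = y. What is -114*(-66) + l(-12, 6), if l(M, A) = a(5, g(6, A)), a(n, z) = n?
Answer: 7529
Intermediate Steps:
l(M, A) = 5
-114*(-66) + l(-12, 6) = -114*(-66) + 5 = 7524 + 5 = 7529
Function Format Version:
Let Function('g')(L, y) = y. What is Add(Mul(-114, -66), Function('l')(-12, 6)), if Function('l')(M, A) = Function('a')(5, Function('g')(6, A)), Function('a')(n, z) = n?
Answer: 7529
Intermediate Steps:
Function('l')(M, A) = 5
Add(Mul(-114, -66), Function('l')(-12, 6)) = Add(Mul(-114, -66), 5) = Add(7524, 5) = 7529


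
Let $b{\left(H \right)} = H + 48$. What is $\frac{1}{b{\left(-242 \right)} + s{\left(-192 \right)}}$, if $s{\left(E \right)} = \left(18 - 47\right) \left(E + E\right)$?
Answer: $\frac{1}{10942} \approx 9.1391 \cdot 10^{-5}$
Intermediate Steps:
$s{\left(E \right)} = - 58 E$ ($s{\left(E \right)} = - 29 \cdot 2 E = - 58 E$)
$b{\left(H \right)} = 48 + H$
$\frac{1}{b{\left(-242 \right)} + s{\left(-192 \right)}} = \frac{1}{\left(48 - 242\right) - -11136} = \frac{1}{-194 + 11136} = \frac{1}{10942}$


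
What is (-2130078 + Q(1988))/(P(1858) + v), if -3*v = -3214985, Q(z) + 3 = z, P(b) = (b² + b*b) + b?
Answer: -6384279/23933543 ≈ -0.26675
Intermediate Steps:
P(b) = b + 2*b² (P(b) = (b² + b²) + b = 2*b² + b = b + 2*b²)
Q(z) = -3 + z
v = 3214985/3 (v = -⅓*(-3214985) = 3214985/3 ≈ 1.0717e+6)
(-2130078 + Q(1988))/(P(1858) + v) = (-2130078 + (-3 + 1988))/(1858*(1 + 2*1858) + 3214985/3) = (-2130078 + 1985)/(1858*(1 + 3716) + 3214985/3) = -2128093/(1858*3717 + 3214985/3) = -2128093/(6906186 + 3214985/3) = -2128093/23933543/3 = -2128093*3/23933543 = -6384279/23933543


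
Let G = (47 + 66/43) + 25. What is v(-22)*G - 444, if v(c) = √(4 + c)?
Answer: -444 + 9486*I*√2/43 ≈ -444.0 + 311.98*I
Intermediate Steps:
G = 3162/43 (G = (47 + 66*(1/43)) + 25 = (47 + 66/43) + 25 = 2087/43 + 25 = 3162/43 ≈ 73.535)
v(-22)*G - 444 = √(4 - 22)*(3162/43) - 444 = √(-18)*(3162/43) - 444 = (3*I*√2)*(3162/43) - 444 = 9486*I*√2/43 - 444 = -444 + 9486*I*√2/43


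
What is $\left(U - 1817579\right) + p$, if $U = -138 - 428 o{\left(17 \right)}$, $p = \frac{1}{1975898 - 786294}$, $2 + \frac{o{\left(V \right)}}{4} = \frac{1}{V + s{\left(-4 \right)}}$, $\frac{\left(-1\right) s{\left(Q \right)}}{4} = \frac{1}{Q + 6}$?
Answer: $- \frac{32376389751613}{17844060} \approx -1.8144 \cdot 10^{6}$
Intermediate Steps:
$s{\left(Q \right)} = - \frac{4}{6 + Q}$ ($s{\left(Q \right)} = - \frac{4}{Q + 6} = - \frac{4}{6 + Q}$)
$o{\left(V \right)} = -8 + \frac{4}{-2 + V}$ ($o{\left(V \right)} = -8 + \frac{4}{V - \frac{4}{6 - 4}} = -8 + \frac{4}{V - \frac{4}{2}} = -8 + \frac{4}{V - 2} = -8 + \frac{4}{-2 + V}$)
$p = \frac{1}{1189604} \approx 8.4062 \cdot 10^{-7}$
$U = \frac{47578}{15}$ ($U = -138 - 428 \frac{4 \left(5 - 34\right)}{-2 + 17} = -138 - 428 \frac{4 \left(5 - 34\right)}{15} = -138 - 428 \cdot 4 \cdot \frac{1}{15} \left(-29\right) = -138 - - \frac{49648}{15} = -138 + \frac{49648}{15} = \frac{47578}{15} \approx 3171.9$)
$\left(U - 1817579\right) + p = \left(\frac{47578}{15} - 1817579\right) + \frac{1}{1189604} = - \frac{27216107}{15} + \frac{1}{1189604} = - \frac{32376389751613}{17844060}$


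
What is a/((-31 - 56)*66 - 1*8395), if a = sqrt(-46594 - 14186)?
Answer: -2*I*sqrt(15195)/14137 ≈ -0.017439*I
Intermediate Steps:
a = 2*I*sqrt(15195) (a = sqrt(-60780) = 2*I*sqrt(15195) ≈ 246.54*I)
a/((-31 - 56)*66 - 1*8395) = (2*I*sqrt(15195))/((-31 - 56)*66 - 1*8395) = (2*I*sqrt(15195))/(-87*66 - 8395) = (2*I*sqrt(15195))/(-5742 - 8395) = (2*I*sqrt(15195))/(-14137) = (2*I*sqrt(15195))*(-1/14137) = -2*I*sqrt(15195)/14137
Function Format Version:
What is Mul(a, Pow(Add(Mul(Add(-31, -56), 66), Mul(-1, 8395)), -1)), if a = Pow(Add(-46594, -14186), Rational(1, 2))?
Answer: Mul(Rational(-2, 14137), I, Pow(15195, Rational(1, 2))) ≈ Mul(-0.017439, I)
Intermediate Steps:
a = Mul(2, I, Pow(15195, Rational(1, 2))) (a = Pow(-60780, Rational(1, 2)) = Mul(2, I, Pow(15195, Rational(1, 2))) ≈ Mul(246.54, I))
Mul(a, Pow(Add(Mul(Add(-31, -56), 66), Mul(-1, 8395)), -1)) = Mul(Mul(2, I, Pow(15195, Rational(1, 2))), Pow(Add(Mul(Add(-31, -56), 66), Mul(-1, 8395)), -1)) = Mul(Mul(2, I, Pow(15195, Rational(1, 2))), Pow(Add(Mul(-87, 66), -8395), -1)) = Mul(Mul(2, I, Pow(15195, Rational(1, 2))), Pow(Add(-5742, -8395), -1)) = Mul(Mul(2, I, Pow(15195, Rational(1, 2))), Pow(-14137, -1)) = Mul(Mul(2, I, Pow(15195, Rational(1, 2))), Rational(-1, 14137)) = Mul(Rational(-2, 14137), I, Pow(15195, Rational(1, 2)))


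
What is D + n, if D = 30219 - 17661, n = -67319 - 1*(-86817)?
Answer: 32056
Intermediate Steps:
n = 19498 (n = -67319 + 86817 = 19498)
D = 12558
D + n = 12558 + 19498 = 32056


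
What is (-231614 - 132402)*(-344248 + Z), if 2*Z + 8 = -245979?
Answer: 170083381864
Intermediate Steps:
Z = -245987/2 (Z = -4 + (½)*(-245979) = -4 - 245979/2 = -245987/2 ≈ -1.2299e+5)
(-231614 - 132402)*(-344248 + Z) = (-231614 - 132402)*(-344248 - 245987/2) = -364016*(-934483/2) = 170083381864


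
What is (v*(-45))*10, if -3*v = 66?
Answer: 9900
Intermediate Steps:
v = -22 (v = -1/3*66 = -22)
(v*(-45))*10 = -22*(-45)*10 = 990*10 = 9900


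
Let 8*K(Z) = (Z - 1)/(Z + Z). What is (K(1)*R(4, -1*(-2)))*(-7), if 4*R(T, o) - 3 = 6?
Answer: 0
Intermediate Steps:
K(Z) = (-1 + Z)/(16*Z) (K(Z) = ((Z - 1)/(Z + Z))/8 = ((-1 + Z)/((2*Z)))/8 = ((-1 + Z)*(1/(2*Z)))/8 = ((-1 + Z)/(2*Z))/8 = (-1 + Z)/(16*Z))
R(T, o) = 9/4 (R(T, o) = ¾ + (¼)*6 = ¾ + 3/2 = 9/4)
(K(1)*R(4, -1*(-2)))*(-7) = (((1/16)*(-1 + 1)/1)*(9/4))*(-7) = (((1/16)*1*0)*(9/4))*(-7) = (0*(9/4))*(-7) = 0*(-7) = 0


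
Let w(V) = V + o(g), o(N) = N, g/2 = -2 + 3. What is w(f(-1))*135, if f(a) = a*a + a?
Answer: 270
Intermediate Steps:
g = 2 (g = 2*(-2 + 3) = 2*1 = 2)
f(a) = a + a**2 (f(a) = a**2 + a = a + a**2)
w(V) = 2 + V (w(V) = V + 2 = 2 + V)
w(f(-1))*135 = (2 - (1 - 1))*135 = (2 - 1*0)*135 = (2 + 0)*135 = 2*135 = 270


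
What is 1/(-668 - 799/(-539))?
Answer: -539/359253 ≈ -0.0015003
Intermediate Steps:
1/(-668 - 799/(-539)) = 1/(-668 - 799*(-1/539)) = 1/(-668 + 799/539) = 1/(-359253/539) = -539/359253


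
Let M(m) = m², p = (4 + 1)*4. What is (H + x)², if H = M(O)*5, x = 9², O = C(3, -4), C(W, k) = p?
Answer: 4330561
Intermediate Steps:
p = 20 (p = 5*4 = 20)
C(W, k) = 20
O = 20
x = 81
H = 2000 (H = 20²*5 = 400*5 = 2000)
(H + x)² = (2000 + 81)² = 2081² = 4330561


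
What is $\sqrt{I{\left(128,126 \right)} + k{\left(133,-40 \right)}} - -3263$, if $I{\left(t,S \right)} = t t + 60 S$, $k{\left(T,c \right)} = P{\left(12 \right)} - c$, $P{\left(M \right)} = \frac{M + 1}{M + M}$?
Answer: $3263 + \frac{\sqrt{3453774}}{12} \approx 3417.9$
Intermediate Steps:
$P{\left(M \right)} = \frac{1 + M}{2 M}$
$k{\left(T,c \right)} = \frac{13}{24} - c$ ($k{\left(T,c \right)} = \frac{1 + 12}{2 \cdot 12} - c = \frac{1}{2} \cdot \frac{1}{12} \cdot 13 - c = \frac{13}{24} - c$)
$I{\left(t,S \right)} = t^{2} + 60 S$
$\sqrt{I{\left(128,126 \right)} + k{\left(133,-40 \right)}} - -3263 = \sqrt{\left(128^{2} + 60 \cdot 126\right) + \left(\frac{13}{24} - -40\right)} - -3263 = \sqrt{\left(16384 + 7560\right) + \left(\frac{13}{24} + 40\right)} + 3263 = \sqrt{23944 + \frac{973}{24}} + 3263 = \sqrt{\frac{575629}{24}} + 3263 = \frac{\sqrt{3453774}}{12} + 3263 = 3263 + \frac{\sqrt{3453774}}{12}$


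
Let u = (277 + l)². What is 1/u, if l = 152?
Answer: 1/184041 ≈ 5.4336e-6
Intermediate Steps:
u = 184041 (u = (277 + 152)² = 429² = 184041)
1/u = 1/184041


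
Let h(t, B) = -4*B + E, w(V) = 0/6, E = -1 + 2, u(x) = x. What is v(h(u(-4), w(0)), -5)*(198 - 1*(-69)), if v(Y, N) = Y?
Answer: 267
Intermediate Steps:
E = 1
w(V) = 0 (w(V) = 0*(⅙) = 0)
h(t, B) = 1 - 4*B (h(t, B) = -4*B + 1 = 1 - 4*B)
v(h(u(-4), w(0)), -5)*(198 - 1*(-69)) = (1 - 4*0)*(198 - 1*(-69)) = (1 + 0)*(198 + 69) = 1*267 = 267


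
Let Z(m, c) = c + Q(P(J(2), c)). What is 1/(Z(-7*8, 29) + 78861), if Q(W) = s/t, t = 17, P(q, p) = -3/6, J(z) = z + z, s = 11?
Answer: 17/1341141 ≈ 1.2676e-5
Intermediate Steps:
J(z) = 2*z
P(q, p) = -1/2 (P(q, p) = -3*1/6 = -1/2)
Q(W) = 11/17
Z(m, c) = 11/17 + c (Z(m, c) = c + 11/17 = 11/17 + c)
1/(Z(-7*8, 29) + 78861) = 1/((11/17 + 29) + 78861) = 1/(504/17 + 78861) = 1/(1341141/17) = 17/1341141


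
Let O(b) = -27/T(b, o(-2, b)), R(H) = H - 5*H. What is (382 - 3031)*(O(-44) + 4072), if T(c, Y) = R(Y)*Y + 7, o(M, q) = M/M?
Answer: -10762887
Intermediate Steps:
o(M, q) = 1
R(H) = -4*H
T(c, Y) = 7 - 4*Y² (T(c, Y) = (-4*Y)*Y + 7 = -4*Y² + 7 = 7 - 4*Y²)
O(b) = -9 (O(b) = -27/(7 - 4*1²) = -27/(7 - 4*1) = -27/(7 - 4) = -27/3 = -27*⅓ = -9)
(382 - 3031)*(O(-44) + 4072) = (382 - 3031)*(-9 + 4072) = -2649*4063 = -10762887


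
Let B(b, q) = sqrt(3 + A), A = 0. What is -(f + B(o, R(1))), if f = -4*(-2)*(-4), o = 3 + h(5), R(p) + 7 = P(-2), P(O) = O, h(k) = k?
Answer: 32 - sqrt(3) ≈ 30.268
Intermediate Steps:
R(p) = -9 (R(p) = -7 - 2 = -9)
o = 8 (o = 3 + 5 = 8)
B(b, q) = sqrt(3) (B(b, q) = sqrt(3 + 0) = sqrt(3))
f = -32 (f = 8*(-4) = -32)
-(f + B(o, R(1))) = -(-32 + sqrt(3)) = 32 - sqrt(3)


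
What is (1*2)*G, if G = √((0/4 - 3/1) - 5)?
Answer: 4*I*√2 ≈ 5.6569*I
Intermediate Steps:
G = 2*I*√2 (G = √((0*(¼) - 3*1) - 5) = √((0 - 3) - 5) = √(-3 - 5) = √(-8) = 2*I*√2 ≈ 2.8284*I)
(1*2)*G = (1*2)*(2*I*√2) = 2*(2*I*√2) = 4*I*√2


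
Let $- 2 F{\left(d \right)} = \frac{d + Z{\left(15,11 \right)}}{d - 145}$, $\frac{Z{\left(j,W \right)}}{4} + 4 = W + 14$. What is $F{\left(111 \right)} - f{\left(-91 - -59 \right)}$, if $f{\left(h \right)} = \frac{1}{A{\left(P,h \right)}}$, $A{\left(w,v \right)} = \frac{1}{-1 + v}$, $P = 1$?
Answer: $\frac{2439}{68} \approx 35.868$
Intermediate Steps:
$Z{\left(j,W \right)} = 40 + 4 W$ ($Z{\left(j,W \right)} = -16 + 4 \left(W + 14\right) = -16 + 4 \left(14 + W\right) = -16 + \left(56 + 4 W\right) = 40 + 4 W$)
$F{\left(d \right)} = - \frac{84 + d}{2 \left(-145 + d\right)}$ ($F{\left(d \right)} = - \frac{\left(d + \left(40 + 4 \cdot 11\right)\right) \frac{1}{d - 145}}{2} = - \frac{\left(d + \left(40 + 44\right)\right) \frac{1}{-145 + d}}{2} = - \frac{\left(d + 84\right) \frac{1}{-145 + d}}{2} = - \frac{\left(84 + d\right) \frac{1}{-145 + d}}{2} = - \frac{\frac{1}{-145 + d} \left(84 + d\right)}{2} = - \frac{84 + d}{2 \left(-145 + d\right)}$)
$f{\left(h \right)} = -1 + h$ ($f{\left(h \right)} = \frac{1}{\frac{1}{-1 + h}} = -1 + h$)
$F{\left(111 \right)} - f{\left(-91 - -59 \right)} = \frac{-84 - 111}{2 \left(-145 + 111\right)} - \left(-1 - 32\right) = \frac{-84 - 111}{2 \left(-34\right)} - \left(-1 + \left(-91 + 59\right)\right) = \frac{1}{2} \left(- \frac{1}{34}\right) \left(-195\right) - \left(-1 - 32\right) = \frac{195}{68} - -33 = \frac{195}{68} + 33 = \frac{2439}{68}$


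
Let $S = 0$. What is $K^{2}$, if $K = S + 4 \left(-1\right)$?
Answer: $16$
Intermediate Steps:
$K = -4$ ($K = 0 + 4 \left(-1\right) = 0 - 4 = -4$)
$K^{2} = \left(-4\right)^{2} = 16$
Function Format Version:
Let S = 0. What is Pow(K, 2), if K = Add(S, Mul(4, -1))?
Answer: 16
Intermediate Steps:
K = -4 (K = Add(0, Mul(4, -1)) = Add(0, -4) = -4)
Pow(K, 2) = Pow(-4, 2) = 16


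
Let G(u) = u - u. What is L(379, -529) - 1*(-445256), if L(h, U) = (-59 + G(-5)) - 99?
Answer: 445098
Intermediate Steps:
G(u) = 0
L(h, U) = -158 (L(h, U) = (-59 + 0) - 99 = -59 - 99 = -158)
L(379, -529) - 1*(-445256) = -158 - 1*(-445256) = -158 + 445256 = 445098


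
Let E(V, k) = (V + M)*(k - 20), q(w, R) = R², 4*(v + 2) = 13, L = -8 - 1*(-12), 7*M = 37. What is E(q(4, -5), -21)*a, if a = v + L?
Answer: -6519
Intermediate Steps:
M = 37/7 (M = (⅐)*37 = 37/7 ≈ 5.2857)
L = 4 (L = -8 + 12 = 4)
v = 5/4 (v = -2 + (¼)*13 = -2 + 13/4 = 5/4 ≈ 1.2500)
E(V, k) = (-20 + k)*(37/7 + V) (E(V, k) = (V + 37/7)*(k - 20) = (37/7 + V)*(-20 + k) = (-20 + k)*(37/7 + V))
a = 21/4 (a = 5/4 + 4 = 21/4 ≈ 5.2500)
E(q(4, -5), -21)*a = (-740/7 - 20*(-5)² + (37/7)*(-21) + (-5)²*(-21))*(21/4) = (-740/7 - 20*25 - 111 + 25*(-21))*(21/4) = (-740/7 - 500 - 111 - 525)*(21/4) = -8692/7*21/4 = -6519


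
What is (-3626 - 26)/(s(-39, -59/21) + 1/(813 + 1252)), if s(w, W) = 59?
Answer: -171395/2769 ≈ -61.898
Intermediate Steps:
(-3626 - 26)/(s(-39, -59/21) + 1/(813 + 1252)) = (-3626 - 26)/(59 + 1/(813 + 1252)) = -3652/(59 + 1/2065) = -3652/121836/2065 = -3652*2065/121836 = -171395/2769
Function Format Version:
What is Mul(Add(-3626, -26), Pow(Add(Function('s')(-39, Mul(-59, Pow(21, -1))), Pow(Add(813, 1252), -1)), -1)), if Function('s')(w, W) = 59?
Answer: Rational(-171395, 2769) ≈ -61.898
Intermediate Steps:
Mul(Add(-3626, -26), Pow(Add(Function('s')(-39, Mul(-59, Pow(21, -1))), Pow(Add(813, 1252), -1)), -1)) = Mul(Add(-3626, -26), Pow(Add(59, Pow(Add(813, 1252), -1)), -1)) = Mul(-3652, Pow(Add(59, Pow(2065, -1)), -1)) = Mul(-3652, Pow(Add(59, Rational(1, 2065)), -1)) = Mul(-3652, Pow(Rational(121836, 2065), -1)) = Mul(-3652, Rational(2065, 121836)) = Rational(-171395, 2769)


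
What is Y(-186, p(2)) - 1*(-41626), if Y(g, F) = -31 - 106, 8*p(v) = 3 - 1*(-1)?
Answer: 41489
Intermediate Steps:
p(v) = ½ (p(v) = (3 - 1*(-1))/8 = (3 + 1)/8 = (⅛)*4 = ½)
Y(g, F) = -137
Y(-186, p(2)) - 1*(-41626) = -137 - 1*(-41626) = -137 + 41626 = 41489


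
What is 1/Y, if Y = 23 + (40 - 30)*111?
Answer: 1/1133 ≈ 0.00088261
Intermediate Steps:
Y = 1133 (Y = 23 + 10*111 = 23 + 1110 = 1133)
1/Y = 1/1133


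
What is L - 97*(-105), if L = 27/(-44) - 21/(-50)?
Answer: 11203287/1100 ≈ 10185.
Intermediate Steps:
L = -213/1100 (L = 27*(-1/44) - 21*(-1/50) = -27/44 + 21/50 = -213/1100 ≈ -0.19364)
L - 97*(-105) = -213/1100 - 97*(-105) = -213/1100 + 10185 = 11203287/1100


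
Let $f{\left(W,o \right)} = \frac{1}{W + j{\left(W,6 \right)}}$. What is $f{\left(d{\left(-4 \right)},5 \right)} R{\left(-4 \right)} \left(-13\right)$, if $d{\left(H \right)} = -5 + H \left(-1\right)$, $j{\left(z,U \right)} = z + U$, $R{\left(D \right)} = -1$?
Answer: $\frac{13}{4} \approx 3.25$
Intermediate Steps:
$j{\left(z,U \right)} = U + z$
$d{\left(H \right)} = -5 - H$
$f{\left(W,o \right)} = \frac{1}{6 + 2 W}$ ($f{\left(W,o \right)} = \frac{1}{W + \left(6 + W\right)} = \frac{1}{6 + 2 W}$)
$f{\left(d{\left(-4 \right)},5 \right)} R{\left(-4 \right)} \left(-13\right) = \frac{1}{2 \left(3 - 1\right)} \left(-1\right) \left(-13\right) = \frac{1}{2 \cdot 2} \left(-1\right) \left(-13\right) = \frac{1}{2} \cdot \frac{1}{2} \left(-1\right) \left(-13\right) = \frac{1}{4} \left(-1\right) \left(-13\right) = \left(- \frac{1}{4}\right) \left(-13\right) = \frac{13}{4}$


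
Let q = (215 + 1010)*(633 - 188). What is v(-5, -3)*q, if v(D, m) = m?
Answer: -1635375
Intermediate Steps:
q = 545125 (q = 1225*445 = 545125)
v(-5, -3)*q = -3*545125 = -1635375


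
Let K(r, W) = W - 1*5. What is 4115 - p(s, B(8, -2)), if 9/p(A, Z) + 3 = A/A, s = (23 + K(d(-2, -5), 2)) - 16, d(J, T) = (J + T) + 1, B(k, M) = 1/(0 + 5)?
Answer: 8239/2 ≈ 4119.5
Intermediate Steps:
B(k, M) = ⅕ (B(k, M) = 1/5 = ⅕)
d(J, T) = 1 + J + T
K(r, W) = -5 + W (K(r, W) = W - 5 = -5 + W)
s = 4 (s = (23 + (-5 + 2)) - 16 = (23 - 3) - 16 = 20 - 16 = 4)
p(A, Z) = -9/2 (p(A, Z) = 9/(-3 + A/A) = 9/(-3 + 1) = 9/(-2) = 9*(-½) = -9/2)
4115 - p(s, B(8, -2)) = 4115 - 1*(-9/2) = 4115 + 9/2 = 8239/2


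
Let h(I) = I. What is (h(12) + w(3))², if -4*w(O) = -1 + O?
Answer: 529/4 ≈ 132.25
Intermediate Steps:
w(O) = ¼ - O/4 (w(O) = -(-1 + O)/4 = ¼ - O/4)
(h(12) + w(3))² = (12 + (¼ - ¼*3))² = (12 + (¼ - ¾))² = (12 - ½)² = (23/2)² = 529/4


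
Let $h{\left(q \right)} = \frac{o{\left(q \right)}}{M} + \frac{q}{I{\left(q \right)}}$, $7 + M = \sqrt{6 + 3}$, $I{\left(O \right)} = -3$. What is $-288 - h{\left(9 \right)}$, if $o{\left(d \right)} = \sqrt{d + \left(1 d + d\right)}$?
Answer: $-285 + \frac{3 \sqrt{3}}{4} \approx -283.7$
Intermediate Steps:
$M = -4$ ($M = -7 + \sqrt{6 + 3} = -7 + \sqrt{9} = -7 + 3 = -4$)
$o{\left(d \right)} = \sqrt{3} \sqrt{d}$ ($o{\left(d \right)} = \sqrt{d + \left(d + d\right)} = \sqrt{d + 2 d} = \sqrt{3 d} = \sqrt{3} \sqrt{d}$)
$h{\left(q \right)} = - \frac{q}{3} - \frac{\sqrt{3} \sqrt{q}}{4}$ ($h{\left(q \right)} = \frac{\sqrt{3} \sqrt{q}}{-4} + \frac{q}{-3} = \sqrt{3} \sqrt{q} \left(- \frac{1}{4}\right) + q \left(- \frac{1}{3}\right) = - \frac{\sqrt{3} \sqrt{q}}{4} - \frac{q}{3} = - \frac{q}{3} - \frac{\sqrt{3} \sqrt{q}}{4}$)
$-288 - h{\left(9 \right)} = -288 - \left(\left(- \frac{1}{3}\right) 9 - \frac{\sqrt{3} \sqrt{9}}{4}\right) = -288 - \left(-3 - \frac{1}{4} \sqrt{3} \cdot 3\right) = -288 - \left(-3 - \frac{3 \sqrt{3}}{4}\right) = -288 + \left(3 + \frac{3 \sqrt{3}}{4}\right) = -285 + \frac{3 \sqrt{3}}{4}$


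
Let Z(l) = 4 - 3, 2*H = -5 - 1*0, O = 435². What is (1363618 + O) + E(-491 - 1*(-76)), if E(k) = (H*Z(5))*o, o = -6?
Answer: 1552858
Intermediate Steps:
O = 189225
H = -5/2 (H = (-5 - 1*0)/2 = (-5 + 0)/2 = (½)*(-5) = -5/2 ≈ -2.5000)
Z(l) = 1
E(k) = 15 (E(k) = -5/2*1*(-6) = -5/2*(-6) = 15)
(1363618 + O) + E(-491 - 1*(-76)) = (1363618 + 189225) + 15 = 1552843 + 15 = 1552858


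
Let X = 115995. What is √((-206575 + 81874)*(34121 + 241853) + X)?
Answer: I*√34414117779 ≈ 1.8551e+5*I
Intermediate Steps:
√((-206575 + 81874)*(34121 + 241853) + X) = √((-206575 + 81874)*(34121 + 241853) + 115995) = √(-124701*275974 + 115995) = √(-34414233774 + 115995) = √(-34414117779) = I*√34414117779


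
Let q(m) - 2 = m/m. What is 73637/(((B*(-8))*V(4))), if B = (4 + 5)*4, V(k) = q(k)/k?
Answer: -73637/216 ≈ -340.91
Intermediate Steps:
q(m) = 3 (q(m) = 2 + m/m = 2 + 1 = 3)
V(k) = 3/k
B = 36 (B = 9*4 = 36)
73637/(((B*(-8))*V(4))) = 73637/(((36*(-8))*(3/4))) = 73637/((-864/4)) = 73637/((-288*¾)) = 73637/(-216) = 73637*(-1/216) = -73637/216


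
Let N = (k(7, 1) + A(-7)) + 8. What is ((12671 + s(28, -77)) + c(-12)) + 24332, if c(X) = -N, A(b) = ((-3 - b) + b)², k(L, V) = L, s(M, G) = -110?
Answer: 36869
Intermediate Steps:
A(b) = 9 (A(b) = (-3)² = 9)
N = 24 (N = (7 + 9) + 8 = 16 + 8 = 24)
c(X) = -24 (c(X) = -1*24 = -24)
((12671 + s(28, -77)) + c(-12)) + 24332 = ((12671 - 110) - 24) + 24332 = (12561 - 24) + 24332 = 12537 + 24332 = 36869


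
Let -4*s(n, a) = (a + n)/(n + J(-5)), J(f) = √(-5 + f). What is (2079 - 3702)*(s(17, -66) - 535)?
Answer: 1037140821/1196 + 79527*I*√10/1196 ≈ 8.6718e+5 + 210.27*I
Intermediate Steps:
s(n, a) = -(a + n)/(4*(n + I*√10)) (s(n, a) = -(a + n)/(4*(n + √(-5 - 5))) = -(a + n)/(4*(n + √(-10))) = -(a + n)/(4*(n + I*√10)))
(2079 - 3702)*(s(17, -66) - 535) = (2079 - 3702)*((-1*(-66) - 1*17)/(4*(17 + I*√10)) - 535) = -1623*((66 - 17)/(4*(17 + I*√10)) - 535) = -1623*((¼)*49/(17 + I*√10) - 535) = -1623*(49/(4*(17 + I*√10)) - 535) = -1623*(-535 + 49/(4*(17 + I*√10))) = 868305 - 79527/(4*(17 + I*√10))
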